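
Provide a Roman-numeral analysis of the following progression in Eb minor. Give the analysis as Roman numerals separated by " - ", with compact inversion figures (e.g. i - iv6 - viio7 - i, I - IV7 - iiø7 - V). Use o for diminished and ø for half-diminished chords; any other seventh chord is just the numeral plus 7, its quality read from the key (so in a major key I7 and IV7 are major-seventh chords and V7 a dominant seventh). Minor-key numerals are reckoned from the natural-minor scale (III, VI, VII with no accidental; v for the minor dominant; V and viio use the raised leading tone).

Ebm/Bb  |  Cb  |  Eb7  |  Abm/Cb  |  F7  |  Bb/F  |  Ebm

i64 - VI - V7/iv - iv6 - V7/V - V64 - i

Ebm/Bb: minor triad on Eb = scale degree 1 → i64.
Cb: major triad on Cb = scale degree 6 → VI.
Eb7: a dominant seventh chord on Eb, the applied dominant of iv → V7/iv.
Abm/Cb: root Ab is the subdominant; minor triad there is iv6.
F7: a dominant seventh chord on F, the applied dominant of V → V7/V.
Bb/F: root Bb is the dominant; major triad there is V64.
Ebm: minor triad on Eb = scale degree 1 → i.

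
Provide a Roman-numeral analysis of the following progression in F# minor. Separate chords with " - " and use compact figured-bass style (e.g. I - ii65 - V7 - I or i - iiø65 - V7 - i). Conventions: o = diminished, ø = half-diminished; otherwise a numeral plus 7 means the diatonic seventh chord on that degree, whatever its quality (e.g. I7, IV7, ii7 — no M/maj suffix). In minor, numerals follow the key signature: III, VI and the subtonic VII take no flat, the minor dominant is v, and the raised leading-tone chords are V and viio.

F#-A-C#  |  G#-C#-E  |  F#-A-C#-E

i - v64 - i7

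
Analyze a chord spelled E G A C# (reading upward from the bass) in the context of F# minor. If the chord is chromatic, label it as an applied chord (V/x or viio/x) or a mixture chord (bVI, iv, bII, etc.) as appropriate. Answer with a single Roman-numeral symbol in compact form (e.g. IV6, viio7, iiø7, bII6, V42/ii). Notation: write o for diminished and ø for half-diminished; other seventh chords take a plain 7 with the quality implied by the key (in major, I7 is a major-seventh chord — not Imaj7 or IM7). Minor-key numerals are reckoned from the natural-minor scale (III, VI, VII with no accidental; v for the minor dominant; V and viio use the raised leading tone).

V43/VI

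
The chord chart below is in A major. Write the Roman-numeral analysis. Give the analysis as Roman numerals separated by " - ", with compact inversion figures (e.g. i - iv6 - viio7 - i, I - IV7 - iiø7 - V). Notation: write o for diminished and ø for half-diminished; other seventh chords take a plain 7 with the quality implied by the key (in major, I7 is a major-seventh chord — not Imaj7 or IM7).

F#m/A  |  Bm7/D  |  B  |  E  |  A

F#m/A: root F# is the submediant; minor triad there is vi6.
Bm7/D: minor seventh chord on B = scale degree 2 → ii65.
B: chromatic; B is V of V, so V/V.
E: major triad on E = scale degree 5 → V.
A: root A is the tonic; major triad there is I.

vi6 - ii65 - V/V - V - I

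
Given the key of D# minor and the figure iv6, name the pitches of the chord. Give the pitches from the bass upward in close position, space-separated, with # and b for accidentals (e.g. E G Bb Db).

The numeral's case and figure indicate a minor triad. In D# minor its root, the subdominant, is G#.
That chord is spelled G#-B-D#.
The figured bass 6 indicates first inversion, placing the third (B) in the bass: B-D#-G#.

B D# G#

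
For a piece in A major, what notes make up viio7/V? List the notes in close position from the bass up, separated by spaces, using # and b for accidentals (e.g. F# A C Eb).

viio7/V is a secondary leading-tone chord. The target V is E in A major; the applied chord is rooted a semitone below, on D#.
Building a fully diminished seventh chord on D# gives D#-F#-A-C.

D# F# A C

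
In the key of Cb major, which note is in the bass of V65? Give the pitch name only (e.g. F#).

Bb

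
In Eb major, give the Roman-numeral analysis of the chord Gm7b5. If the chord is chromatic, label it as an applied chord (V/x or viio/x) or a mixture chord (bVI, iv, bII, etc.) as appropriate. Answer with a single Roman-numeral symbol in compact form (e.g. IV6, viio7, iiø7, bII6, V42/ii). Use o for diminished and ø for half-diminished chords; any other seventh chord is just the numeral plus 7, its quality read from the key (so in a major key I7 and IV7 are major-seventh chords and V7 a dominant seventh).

viiø7/IV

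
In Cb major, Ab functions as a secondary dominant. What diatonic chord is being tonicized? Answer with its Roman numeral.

The chord is a major triad on Ab.
A dominant resolves down a perfect fifth: Ab → Db. In Cb major, Db is scale degree 2, i.e. ii.

ii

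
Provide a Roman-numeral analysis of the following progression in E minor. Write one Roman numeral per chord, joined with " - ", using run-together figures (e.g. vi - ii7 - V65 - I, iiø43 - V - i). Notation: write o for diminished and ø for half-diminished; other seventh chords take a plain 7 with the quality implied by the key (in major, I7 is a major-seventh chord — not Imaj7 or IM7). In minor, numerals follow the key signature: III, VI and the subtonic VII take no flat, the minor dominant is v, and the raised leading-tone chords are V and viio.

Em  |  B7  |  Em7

Em: root E is the tonic; minor triad there is i.
B7 has root B, degree 5 in E minor, so V7.
Em7 has root E, degree 1 in E minor, so i7.

i - V7 - i7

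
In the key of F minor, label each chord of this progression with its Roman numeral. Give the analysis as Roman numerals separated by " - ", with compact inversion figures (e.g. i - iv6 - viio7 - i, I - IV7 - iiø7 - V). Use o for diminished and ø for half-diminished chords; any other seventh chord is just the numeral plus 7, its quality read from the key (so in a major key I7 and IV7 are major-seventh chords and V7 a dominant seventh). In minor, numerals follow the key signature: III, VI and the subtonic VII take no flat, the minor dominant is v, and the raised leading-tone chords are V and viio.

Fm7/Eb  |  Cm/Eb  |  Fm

i42 - v6 - i

Fm7/Eb: minor seventh chord on F = scale degree 1 → i42.
Cm/Eb: minor triad on C = scale degree 5 → v6.
Fm: minor triad on F = scale degree 1 → i.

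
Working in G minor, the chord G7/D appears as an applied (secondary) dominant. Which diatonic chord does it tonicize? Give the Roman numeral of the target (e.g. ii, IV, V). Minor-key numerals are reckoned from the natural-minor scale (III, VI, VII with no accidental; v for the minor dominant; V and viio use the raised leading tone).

iv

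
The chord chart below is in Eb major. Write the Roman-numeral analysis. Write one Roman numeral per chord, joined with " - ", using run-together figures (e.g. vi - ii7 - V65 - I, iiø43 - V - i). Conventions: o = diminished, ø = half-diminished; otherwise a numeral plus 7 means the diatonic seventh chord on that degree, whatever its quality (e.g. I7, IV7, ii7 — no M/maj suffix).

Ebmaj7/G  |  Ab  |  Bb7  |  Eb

I65 - IV - V7 - I

Ebmaj7/G has root Eb, degree 1 in Eb major, so I65.
Ab: root Ab is the subdominant; major triad there is IV.
Bb7: dominant seventh chord on Bb = scale degree 5 → V7.
Eb: major triad on Eb = scale degree 1 → I.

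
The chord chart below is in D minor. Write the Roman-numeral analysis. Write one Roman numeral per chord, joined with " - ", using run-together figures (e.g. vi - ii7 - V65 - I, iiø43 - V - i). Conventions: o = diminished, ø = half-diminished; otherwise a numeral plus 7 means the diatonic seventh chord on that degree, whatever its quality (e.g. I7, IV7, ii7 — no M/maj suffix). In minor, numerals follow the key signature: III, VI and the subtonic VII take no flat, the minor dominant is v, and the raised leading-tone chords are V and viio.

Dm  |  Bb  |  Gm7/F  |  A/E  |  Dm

Dm has root D, degree 1 in D minor, so i.
Bb: root Bb is the submediant; major triad there is VI.
Gm7/F: minor seventh chord on G = scale degree 4 → iv42.
A/E: major triad on A = scale degree 5 → V64.
Dm: minor triad on D = scale degree 1 → i.

i - VI - iv42 - V64 - i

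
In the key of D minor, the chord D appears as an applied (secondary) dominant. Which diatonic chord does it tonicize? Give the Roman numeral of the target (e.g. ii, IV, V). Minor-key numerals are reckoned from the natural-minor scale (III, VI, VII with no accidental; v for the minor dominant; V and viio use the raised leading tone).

The chord is a major triad on D.
A dominant resolves down a perfect fifth: D → G. In D minor, G is scale degree 4, i.e. iv.

iv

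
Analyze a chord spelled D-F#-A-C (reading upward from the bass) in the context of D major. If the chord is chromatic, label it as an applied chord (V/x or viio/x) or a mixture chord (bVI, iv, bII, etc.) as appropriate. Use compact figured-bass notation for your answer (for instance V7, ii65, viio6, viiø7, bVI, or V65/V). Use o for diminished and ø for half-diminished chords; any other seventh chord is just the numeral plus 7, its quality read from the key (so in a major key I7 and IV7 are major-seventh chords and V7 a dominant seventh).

The pitches D-F#-A-C form a dominant seventh chord rooted on D.
D is not a diatonic chord root with this quality in D major, but it lies a perfect fifth above G (IV), so the chord functions as an applied dominant of IV.

V7/IV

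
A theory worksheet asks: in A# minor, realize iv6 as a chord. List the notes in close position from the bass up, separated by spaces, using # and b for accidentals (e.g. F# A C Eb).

The numeral's case and figure indicate a minor triad. In A# minor its root, the subdominant, is D#.
Stacking thirds from D# gives D#-F#-A#.
With the 6 figure the chord is in first inversion; from the bass F# upward in close position it reads F#-A#-D#.

F# A# D#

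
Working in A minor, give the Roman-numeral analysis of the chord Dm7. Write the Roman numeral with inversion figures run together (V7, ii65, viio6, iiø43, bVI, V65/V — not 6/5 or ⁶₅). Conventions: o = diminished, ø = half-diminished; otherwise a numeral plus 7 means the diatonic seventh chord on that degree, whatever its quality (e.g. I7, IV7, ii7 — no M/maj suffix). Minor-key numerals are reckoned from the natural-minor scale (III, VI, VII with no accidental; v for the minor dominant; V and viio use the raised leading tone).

The pitches D-F-A-C form a minor seventh chord rooted on D.
D is scale degree 4 in A minor, and a minor seventh chord on that degree is written iv7.

iv7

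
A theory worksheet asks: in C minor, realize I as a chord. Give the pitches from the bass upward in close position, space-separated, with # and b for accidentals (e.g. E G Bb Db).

C E G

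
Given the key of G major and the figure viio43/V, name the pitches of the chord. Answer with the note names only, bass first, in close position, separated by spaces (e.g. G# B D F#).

viio43/V is a secondary leading-tone chord. The target V is D in G major; the applied chord is rooted a semitone below, on C#.
Building a fully diminished seventh chord on C# gives C#-E-G-Bb.
The figured bass 43 indicates second inversion, placing the fifth (G) in the bass: G-Bb-C#-E.

G Bb C# E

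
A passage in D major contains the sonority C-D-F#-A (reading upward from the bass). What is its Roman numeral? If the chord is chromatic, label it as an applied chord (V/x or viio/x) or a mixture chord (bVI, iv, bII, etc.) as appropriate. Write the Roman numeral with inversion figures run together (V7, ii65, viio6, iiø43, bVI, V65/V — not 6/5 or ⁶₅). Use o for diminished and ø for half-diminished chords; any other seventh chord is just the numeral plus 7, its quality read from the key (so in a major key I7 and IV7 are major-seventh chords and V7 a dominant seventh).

Stacked in thirds the chord is D-F#-A-C: a dominant seventh chord on D.
D is not a diatonic chord root with this quality in D major, but it lies a perfect fifth above G (IV), so the chord functions as an applied dominant of IV.
With C in the bass the chord is in third inversion, so the figured bass is 42.

V42/IV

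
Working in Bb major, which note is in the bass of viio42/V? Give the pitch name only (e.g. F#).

The applied chord viio42/V is rooted on E: E-G-Bb-Db.
The figure 42 means third inversion — the seventh is in the bass.

Db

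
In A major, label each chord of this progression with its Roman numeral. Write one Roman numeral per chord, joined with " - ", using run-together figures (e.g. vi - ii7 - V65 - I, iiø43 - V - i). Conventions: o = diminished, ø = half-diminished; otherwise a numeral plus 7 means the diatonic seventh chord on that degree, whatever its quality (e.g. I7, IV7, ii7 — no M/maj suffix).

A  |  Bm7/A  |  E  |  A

I - ii42 - V - I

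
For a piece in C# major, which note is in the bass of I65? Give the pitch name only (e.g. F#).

E#

I in C# major has root C#; the chord is C#-E#-G#-B#.
The figure 65 means first inversion — the third is in the bass.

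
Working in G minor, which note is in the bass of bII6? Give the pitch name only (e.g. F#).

bII in G minor has root Ab; the chord is Ab-C-Eb.
The figure 6 means first inversion — the third is in the bass.

C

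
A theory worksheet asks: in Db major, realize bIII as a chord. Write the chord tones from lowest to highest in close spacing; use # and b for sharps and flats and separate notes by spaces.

Scale degree 3 in Db major is F; lowering it a half step gives Fb. bIII is a major triad on the lowered third degree, borrowed from the parallel minor.
So the chord is Fb-Ab-Cb.

Fb Ab Cb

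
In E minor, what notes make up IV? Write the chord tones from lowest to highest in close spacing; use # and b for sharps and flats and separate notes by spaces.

A C# E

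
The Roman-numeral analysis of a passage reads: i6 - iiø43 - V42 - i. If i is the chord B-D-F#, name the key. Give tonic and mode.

B minor

i is given as B-D-F# — a minor triad with root B.
If B is scale degree 1 and the mode makes that degree carry a minor triad, the tonic is B and the mode is minor.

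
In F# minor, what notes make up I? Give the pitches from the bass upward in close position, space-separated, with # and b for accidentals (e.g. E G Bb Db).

F# A# C#

Scale degree 1 in F# minor is F#; here the chord built on it is altered to a major triad. I is the major tonic (Picardy third), borrowed from the parallel major.
So the chord is F#-A#-C#.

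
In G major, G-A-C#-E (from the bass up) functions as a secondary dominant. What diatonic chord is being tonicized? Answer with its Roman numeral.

The chord is a dominant seventh chord on A.
A dominant resolves down a perfect fifth: A → D. In G major, D is scale degree 5, i.e. V.

V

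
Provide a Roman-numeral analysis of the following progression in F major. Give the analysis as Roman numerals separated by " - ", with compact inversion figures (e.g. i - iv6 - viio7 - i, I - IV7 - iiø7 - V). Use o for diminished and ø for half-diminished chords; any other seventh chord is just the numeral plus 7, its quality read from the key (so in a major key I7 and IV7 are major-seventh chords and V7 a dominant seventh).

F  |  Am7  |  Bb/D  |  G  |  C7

I - iii7 - IV6 - V/V - V7

F has root F, degree 1 in F major, so I.
Am7: minor seventh chord on A = scale degree 3 → iii7.
Bb/D: major triad on Bb = scale degree 4 → IV6.
G: a major triad on G, the applied dominant of V → V/V.
C7 has root C, degree 5 in F major, so V7.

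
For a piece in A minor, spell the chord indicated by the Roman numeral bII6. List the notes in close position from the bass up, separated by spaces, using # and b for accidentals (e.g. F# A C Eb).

D F Bb

bII6 is the Neapolitan sixth — a major triad on the lowered second degree, here in its customary first inversion. In A minor that root is Bb.
So the chord is Bb-D-F.
The figured bass 6 indicates first inversion, placing the third (D) in the bass: D-F-Bb.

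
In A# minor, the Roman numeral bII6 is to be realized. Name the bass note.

bII in A# minor has root B; the chord is B-D#-F#.
The figure 6 means first inversion — the third is in the bass.

D#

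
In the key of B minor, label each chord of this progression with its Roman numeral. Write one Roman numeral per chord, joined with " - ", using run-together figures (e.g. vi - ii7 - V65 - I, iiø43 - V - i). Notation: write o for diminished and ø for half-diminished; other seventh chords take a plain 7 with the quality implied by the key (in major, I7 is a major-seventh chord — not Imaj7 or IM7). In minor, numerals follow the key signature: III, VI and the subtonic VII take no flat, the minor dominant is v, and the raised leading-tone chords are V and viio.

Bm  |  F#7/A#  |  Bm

i - V65 - i

Bm: root B is the tonic; minor triad there is i.
F#7/A# has root F#, degree 5 in B minor, so V65.
Bm: root B is the tonic; minor triad there is i.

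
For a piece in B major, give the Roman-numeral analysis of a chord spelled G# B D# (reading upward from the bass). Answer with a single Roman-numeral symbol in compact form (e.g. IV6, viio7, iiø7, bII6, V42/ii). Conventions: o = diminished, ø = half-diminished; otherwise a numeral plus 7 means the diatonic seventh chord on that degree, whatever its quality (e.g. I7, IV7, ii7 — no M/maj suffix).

vi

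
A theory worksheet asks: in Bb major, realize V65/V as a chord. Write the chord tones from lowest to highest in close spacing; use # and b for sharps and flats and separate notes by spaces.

The slash means an applied dominant: we want the dominant of V. In Bb major, V is F major, and its dominant is built on C.
Building a dominant seventh chord on C gives C-E-G-Bb.
The figured bass 65 indicates first inversion, placing the third (E) in the bass: E-G-Bb-C.

E G Bb C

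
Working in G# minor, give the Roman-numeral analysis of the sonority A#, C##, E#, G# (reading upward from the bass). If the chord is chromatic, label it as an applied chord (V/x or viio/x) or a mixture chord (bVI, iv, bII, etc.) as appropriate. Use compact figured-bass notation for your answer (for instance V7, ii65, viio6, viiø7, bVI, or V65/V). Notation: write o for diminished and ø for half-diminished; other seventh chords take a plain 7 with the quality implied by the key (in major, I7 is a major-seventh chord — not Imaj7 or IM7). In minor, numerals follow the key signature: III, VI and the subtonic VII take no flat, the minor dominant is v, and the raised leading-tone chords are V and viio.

V7/V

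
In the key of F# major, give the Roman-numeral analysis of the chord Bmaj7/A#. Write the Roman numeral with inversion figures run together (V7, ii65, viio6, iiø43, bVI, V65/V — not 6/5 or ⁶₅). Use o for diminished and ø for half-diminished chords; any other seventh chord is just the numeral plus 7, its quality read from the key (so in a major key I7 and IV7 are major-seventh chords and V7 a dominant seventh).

The pitches B-D#-F#-A# form a major seventh chord rooted on B.
B is scale degree 4 in F# major, and a major seventh chord on that degree is written IV7.
With A# in the bass the chord is in third inversion, so the figured bass is 42.

IV42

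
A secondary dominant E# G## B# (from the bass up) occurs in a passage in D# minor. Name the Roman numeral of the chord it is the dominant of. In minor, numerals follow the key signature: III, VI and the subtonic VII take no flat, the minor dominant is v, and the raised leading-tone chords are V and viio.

The chord is a major triad on E#.
A dominant resolves down a perfect fifth: E# → A#. In D# minor, A# is scale degree 5, i.e. V.

V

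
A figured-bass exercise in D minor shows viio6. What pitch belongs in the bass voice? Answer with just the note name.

E

viio in D minor has root C#; the chord is C#-E-G.
The figure 6 means first inversion — the third is in the bass.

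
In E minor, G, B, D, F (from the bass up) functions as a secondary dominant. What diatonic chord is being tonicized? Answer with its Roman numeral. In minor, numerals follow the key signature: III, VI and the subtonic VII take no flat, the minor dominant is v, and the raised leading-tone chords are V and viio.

VI

The chord is a dominant seventh chord on G.
A dominant resolves down a perfect fifth: G → C. In E minor, C is scale degree 6, i.e. VI.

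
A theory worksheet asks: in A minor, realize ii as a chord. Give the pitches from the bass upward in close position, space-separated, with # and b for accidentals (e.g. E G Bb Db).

ii is the minor supertonic, borrowed from the parallel major (the Dorian ii). In A minor that root is B.
So the chord is B-D-F#, a minor triad.

B D F#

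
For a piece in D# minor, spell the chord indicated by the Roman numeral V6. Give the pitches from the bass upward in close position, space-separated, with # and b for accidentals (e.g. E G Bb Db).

In D# minor, the dominant is A#. The dominant is major (leading tone raised), so V is a major triad.
Stacking thirds from A# gives A#-C##-E#.
The figured bass 6 indicates first inversion, placing the third (C##) in the bass: C##-E#-A#.

C## E# A#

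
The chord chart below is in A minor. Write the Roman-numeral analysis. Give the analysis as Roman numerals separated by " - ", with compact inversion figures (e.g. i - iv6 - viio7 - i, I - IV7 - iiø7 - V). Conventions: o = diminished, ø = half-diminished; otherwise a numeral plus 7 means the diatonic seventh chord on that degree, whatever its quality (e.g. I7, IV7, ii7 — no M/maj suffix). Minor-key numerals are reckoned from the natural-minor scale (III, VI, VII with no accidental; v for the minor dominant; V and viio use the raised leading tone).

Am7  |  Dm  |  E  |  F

i7 - iv - V - VI

Am7: root A is the tonic; minor seventh chord there is i7.
Dm: root D is the subdominant; minor triad there is iv.
E has root E, degree 5 in A minor, so V.
F: root F is the submediant; major triad there is VI.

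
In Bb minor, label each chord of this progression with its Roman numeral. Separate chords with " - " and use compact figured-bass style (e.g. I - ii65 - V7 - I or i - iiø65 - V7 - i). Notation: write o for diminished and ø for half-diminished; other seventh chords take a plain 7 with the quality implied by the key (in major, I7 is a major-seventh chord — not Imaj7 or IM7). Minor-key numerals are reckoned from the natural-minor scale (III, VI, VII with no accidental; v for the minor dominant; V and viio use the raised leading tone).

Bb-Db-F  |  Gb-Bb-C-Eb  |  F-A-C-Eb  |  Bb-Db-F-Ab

i - iiø43 - V7 - i7

Bb-Db-F: minor triad on Bb = scale degree 1 → i.
Gb-Bb-C-Eb: half-diminished seventh chord on C = scale degree 2 → iiø43.
F-A-C-Eb: dominant seventh chord on F = scale degree 5 → V7.
Bb-Db-F-Ab has root Bb, degree 1 in Bb minor, so i7.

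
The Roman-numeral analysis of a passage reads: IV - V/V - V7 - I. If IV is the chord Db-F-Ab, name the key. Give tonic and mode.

The chord Db is a major triad rooted on Db; its label is IV.
If Db is scale degree 4 and the mode makes that degree carry a major triad, the tonic is Ab and the mode is major.

Ab major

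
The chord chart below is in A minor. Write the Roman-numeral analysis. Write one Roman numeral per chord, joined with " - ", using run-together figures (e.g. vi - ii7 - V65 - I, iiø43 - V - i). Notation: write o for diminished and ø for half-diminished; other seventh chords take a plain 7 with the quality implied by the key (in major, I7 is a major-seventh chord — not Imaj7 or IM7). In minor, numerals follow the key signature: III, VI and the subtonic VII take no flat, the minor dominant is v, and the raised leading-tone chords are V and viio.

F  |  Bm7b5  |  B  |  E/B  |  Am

VI - iiø7 - V/V - V64 - i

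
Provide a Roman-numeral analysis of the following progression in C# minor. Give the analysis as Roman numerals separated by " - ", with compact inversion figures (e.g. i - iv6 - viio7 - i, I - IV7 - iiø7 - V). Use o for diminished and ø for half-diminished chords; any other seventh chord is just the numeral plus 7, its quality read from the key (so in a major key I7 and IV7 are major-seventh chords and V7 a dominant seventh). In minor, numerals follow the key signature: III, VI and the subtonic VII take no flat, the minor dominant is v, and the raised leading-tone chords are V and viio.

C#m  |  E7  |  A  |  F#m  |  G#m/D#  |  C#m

C#m: minor triad on C# = scale degree 1 → i.
E7: a dominant seventh chord on E, the applied dominant of VI → V7/VI.
A has root A, degree 6 in C# minor, so VI.
F#m: minor triad on F# = scale degree 4 → iv.
G#m/D#: minor triad on G# = scale degree 5 → v64.
C#m: root C# is the tonic; minor triad there is i.

i - V7/VI - VI - iv - v64 - i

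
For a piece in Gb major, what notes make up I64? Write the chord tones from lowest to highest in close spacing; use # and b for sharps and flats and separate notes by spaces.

Db Gb Bb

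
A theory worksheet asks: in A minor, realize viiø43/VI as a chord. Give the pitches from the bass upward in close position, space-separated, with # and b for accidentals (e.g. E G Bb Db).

Bb D E G

viiø43/VI is a secondary leading-tone chord. The target VI is F in A minor; the applied chord is rooted a semitone below, on E.
Building a half-diminished seventh chord on E gives E-G-Bb-D.
The figured bass 43 indicates second inversion, placing the fifth (Bb) in the bass: Bb-D-E-G.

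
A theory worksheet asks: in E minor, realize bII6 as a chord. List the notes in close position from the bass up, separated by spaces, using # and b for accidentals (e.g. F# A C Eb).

Scale degree 2 in E minor is F#; lowering it a half step gives F. bII6 is the Neapolitan sixth — a major triad on the lowered second degree, here in its customary first inversion.
So the chord is F-A-C, a major triad.
The figured bass 6 indicates first inversion, placing the third (A) in the bass: A-C-F.

A C F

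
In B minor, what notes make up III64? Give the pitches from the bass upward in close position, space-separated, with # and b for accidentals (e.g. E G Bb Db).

A D F#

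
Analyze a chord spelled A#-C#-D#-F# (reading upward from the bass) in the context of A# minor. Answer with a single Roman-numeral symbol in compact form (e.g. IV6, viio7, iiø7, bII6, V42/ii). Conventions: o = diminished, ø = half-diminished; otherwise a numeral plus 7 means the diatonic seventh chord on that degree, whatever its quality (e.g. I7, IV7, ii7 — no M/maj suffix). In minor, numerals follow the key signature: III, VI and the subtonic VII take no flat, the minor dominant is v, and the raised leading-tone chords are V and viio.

The pitches D#-F#-A#-C# form a minor seventh chord rooted on D#.
In A# minor, D# is the subdominant; the diatonic minor seventh chord there is iv7.
With A# in the bass the chord is in second inversion, so the figured bass is 43.

iv43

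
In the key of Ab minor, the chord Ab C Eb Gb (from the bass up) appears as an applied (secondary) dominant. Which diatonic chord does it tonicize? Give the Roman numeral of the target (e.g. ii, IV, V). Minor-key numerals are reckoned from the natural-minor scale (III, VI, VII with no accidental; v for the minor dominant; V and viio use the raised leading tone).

The chord is a dominant seventh chord on Ab.
A dominant resolves down a perfect fifth: Ab → Db. In Ab minor, Db is scale degree 4, i.e. iv.

iv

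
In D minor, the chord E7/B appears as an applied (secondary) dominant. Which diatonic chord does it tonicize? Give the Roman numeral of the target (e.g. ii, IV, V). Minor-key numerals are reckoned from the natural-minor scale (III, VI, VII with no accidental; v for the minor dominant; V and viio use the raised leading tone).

The chord is a dominant seventh chord on E.
A dominant resolves down a perfect fifth: E → A. In D minor, A is scale degree 5, i.e. V.

V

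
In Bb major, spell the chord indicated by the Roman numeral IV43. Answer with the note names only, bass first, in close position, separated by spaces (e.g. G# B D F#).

In Bb major, scale degree 4 is Eb, and the diatonic chord built there is a major seventh chord.
That chord is spelled Eb-G-Bb-D.
With the 43 figure the chord is in second inversion; from the bass Bb upward in close position it reads Bb-D-Eb-G.

Bb D Eb G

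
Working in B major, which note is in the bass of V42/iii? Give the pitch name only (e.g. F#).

G#

The applied chord V42/iii is rooted on A#: A#-C##-E#-G#.
The figure 42 means third inversion — the seventh is in the bass.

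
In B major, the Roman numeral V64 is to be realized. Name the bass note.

C#

V in B major has root F#; the chord is F#-A#-C#.
The figure 64 means second inversion — the fifth is in the bass.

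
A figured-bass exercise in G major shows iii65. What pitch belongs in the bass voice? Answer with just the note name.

D

iii in G major has root B; the chord is B-D-F#-A.
The figure 65 means first inversion — the third is in the bass.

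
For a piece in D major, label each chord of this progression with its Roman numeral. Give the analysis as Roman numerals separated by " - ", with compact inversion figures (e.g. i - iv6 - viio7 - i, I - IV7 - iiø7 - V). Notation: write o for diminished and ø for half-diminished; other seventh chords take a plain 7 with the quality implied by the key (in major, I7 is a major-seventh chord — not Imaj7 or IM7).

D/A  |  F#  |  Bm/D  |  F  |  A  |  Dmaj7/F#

I64 - V/vi - vi6 - bIII - V - I65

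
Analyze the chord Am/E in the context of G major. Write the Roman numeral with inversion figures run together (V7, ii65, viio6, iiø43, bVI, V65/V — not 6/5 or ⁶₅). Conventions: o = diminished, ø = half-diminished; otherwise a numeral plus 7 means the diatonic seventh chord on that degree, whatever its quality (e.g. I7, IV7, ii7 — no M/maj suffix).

ii64

The pitches A-C-E form a minor triad rooted on A.
In G major, A is the supertonic; the diatonic minor triad there is ii.
With E in the bass the chord is in second inversion, so the figured bass is 64.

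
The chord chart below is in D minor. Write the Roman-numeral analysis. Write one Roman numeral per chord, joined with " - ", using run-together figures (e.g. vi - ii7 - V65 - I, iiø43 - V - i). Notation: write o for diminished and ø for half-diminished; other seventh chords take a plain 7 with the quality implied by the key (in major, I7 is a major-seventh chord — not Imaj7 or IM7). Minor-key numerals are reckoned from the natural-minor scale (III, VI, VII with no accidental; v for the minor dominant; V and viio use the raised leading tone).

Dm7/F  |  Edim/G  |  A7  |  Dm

Dm7/F: minor seventh chord on D = scale degree 1 → i65.
Edim/G has root E, degree 2 in D minor, so iio6.
A7: dominant seventh chord on A = scale degree 5 → V7.
Dm: minor triad on D = scale degree 1 → i.

i65 - iio6 - V7 - i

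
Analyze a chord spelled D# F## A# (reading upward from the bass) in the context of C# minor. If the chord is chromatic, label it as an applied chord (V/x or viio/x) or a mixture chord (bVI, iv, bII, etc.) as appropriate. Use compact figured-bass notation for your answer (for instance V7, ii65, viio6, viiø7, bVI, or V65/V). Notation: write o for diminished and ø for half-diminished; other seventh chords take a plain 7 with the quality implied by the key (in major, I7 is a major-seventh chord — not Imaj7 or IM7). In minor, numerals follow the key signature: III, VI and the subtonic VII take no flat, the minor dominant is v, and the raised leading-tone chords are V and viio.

Stacked in thirds the chord is D#-F##-A#: a major triad on D#.
D# is not a diatonic chord root with this quality in C# minor, but it lies a perfect fifth above G# (V), so the chord functions as an applied dominant of V.

V/V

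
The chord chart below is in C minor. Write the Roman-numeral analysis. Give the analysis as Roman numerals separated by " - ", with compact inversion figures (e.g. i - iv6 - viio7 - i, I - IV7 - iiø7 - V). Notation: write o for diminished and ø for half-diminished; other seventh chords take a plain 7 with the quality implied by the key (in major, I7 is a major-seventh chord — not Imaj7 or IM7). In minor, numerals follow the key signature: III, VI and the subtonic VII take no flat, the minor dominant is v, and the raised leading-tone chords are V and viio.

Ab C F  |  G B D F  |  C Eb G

iv6 - V7 - i

Ab-C-F: minor triad on F = scale degree 4 → iv6.
G-B-D-F has root G, degree 5 in C minor, so V7.
C-Eb-G has root C, degree 1 in C minor, so i.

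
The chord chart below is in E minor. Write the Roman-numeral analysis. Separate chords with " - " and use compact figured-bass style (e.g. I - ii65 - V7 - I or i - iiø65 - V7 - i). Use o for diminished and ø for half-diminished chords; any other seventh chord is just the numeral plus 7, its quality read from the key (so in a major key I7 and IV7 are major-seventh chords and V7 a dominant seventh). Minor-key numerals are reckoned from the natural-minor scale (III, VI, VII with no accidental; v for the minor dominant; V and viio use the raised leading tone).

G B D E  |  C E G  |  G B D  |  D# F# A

i65 - VI - III - viio

G-B-D-E: root E is the tonic; minor seventh chord there is i65.
C-E-G: root C is the submediant; major triad there is VI.
G-B-D has root G, degree 3 in E minor, so III.
D#-F#-A: diminished triad on D# = scale degree 7 → viio.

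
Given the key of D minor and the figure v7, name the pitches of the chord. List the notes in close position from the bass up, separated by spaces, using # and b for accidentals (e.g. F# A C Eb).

A C E G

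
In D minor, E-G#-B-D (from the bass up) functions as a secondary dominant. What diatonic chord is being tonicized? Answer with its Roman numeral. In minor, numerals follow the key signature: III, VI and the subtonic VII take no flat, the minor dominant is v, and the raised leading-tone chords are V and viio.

V

The chord is a dominant seventh chord on E.
A dominant resolves down a perfect fifth: E → A. In D minor, A is scale degree 5, i.e. V.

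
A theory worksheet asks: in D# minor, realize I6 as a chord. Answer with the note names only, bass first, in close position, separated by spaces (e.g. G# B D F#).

F## A# D#

I6 is the major tonic (Picardy third), borrowed from the parallel major. In D# minor that root is D#.
So the chord is D#-F##-A#.
The figured bass 6 indicates first inversion, placing the third (F##) in the bass: F##-A#-D#.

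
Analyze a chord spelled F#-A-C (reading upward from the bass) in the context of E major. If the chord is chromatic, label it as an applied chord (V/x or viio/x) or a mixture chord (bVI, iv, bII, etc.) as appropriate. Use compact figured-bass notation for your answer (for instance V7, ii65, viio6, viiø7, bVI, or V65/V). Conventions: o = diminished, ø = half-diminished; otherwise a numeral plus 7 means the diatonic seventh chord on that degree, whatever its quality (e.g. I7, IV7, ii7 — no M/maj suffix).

iio

The pitches F#-A-C form a diminished triad rooted on F#.
F# is the second degree of E major. This is the diminished supertonic triad, borrowed from the parallel minor.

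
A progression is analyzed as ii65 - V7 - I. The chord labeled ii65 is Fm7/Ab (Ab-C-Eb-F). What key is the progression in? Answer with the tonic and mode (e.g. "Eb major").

The chord Fm7/Ab is a minor seventh chord rooted on F; its label is ii65.
ii65 on F implies F is the supertonic; that puts the tonic at Eb, and the lowercase numeral fits major mode.

Eb major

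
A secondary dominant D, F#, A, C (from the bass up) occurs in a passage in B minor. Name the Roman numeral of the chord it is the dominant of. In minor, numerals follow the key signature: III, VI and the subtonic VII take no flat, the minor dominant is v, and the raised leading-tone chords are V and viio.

VI

The chord is a dominant seventh chord on D.
A dominant resolves down a perfect fifth: D → G. In B minor, G is scale degree 6, i.e. VI.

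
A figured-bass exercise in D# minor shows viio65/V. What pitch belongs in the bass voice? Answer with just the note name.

B#

The applied chord viio65/V is rooted on G##: G##-B#-D#-F#.
The figure 65 means first inversion — the third is in the bass.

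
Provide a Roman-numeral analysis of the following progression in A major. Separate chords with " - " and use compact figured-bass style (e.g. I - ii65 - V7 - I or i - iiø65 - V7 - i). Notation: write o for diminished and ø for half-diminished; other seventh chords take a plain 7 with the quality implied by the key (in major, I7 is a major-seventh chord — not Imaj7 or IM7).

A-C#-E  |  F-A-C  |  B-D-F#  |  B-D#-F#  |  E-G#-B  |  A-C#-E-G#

A-C#-E: major triad on A = scale degree 1 → I.
F-A-C: major triad on F — chromatic; bVI (borrowed from the parallel minor).
B-D-F#: minor triad on B = scale degree 2 → ii.
B-D#-F#: a major triad on B, the applied dominant of V → V/V.
E-G#-B: root E is the dominant; major triad there is V.
A-C#-E-G#: root A is the tonic; major seventh chord there is I7.

I - bVI - ii - V/V - V - I7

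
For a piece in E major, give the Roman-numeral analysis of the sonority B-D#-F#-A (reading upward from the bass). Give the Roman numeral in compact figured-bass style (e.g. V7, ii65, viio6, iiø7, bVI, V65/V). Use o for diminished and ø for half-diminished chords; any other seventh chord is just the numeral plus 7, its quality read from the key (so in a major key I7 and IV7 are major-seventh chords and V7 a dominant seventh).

Stacked in thirds the chord is B-D#-F#-A: a dominant seventh chord on B.
B is scale degree 5 in E major, and a dominant seventh chord on that degree is written V7.

V7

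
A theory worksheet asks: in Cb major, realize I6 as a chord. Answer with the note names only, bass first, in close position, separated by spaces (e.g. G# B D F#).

Eb Gb Cb

In Cb major, scale degree 1 is Cb, and the diatonic chord built there is a major triad.
That chord is spelled Cb-Eb-Gb.
The figured bass 6 indicates first inversion, placing the third (Eb) in the bass: Eb-Gb-Cb.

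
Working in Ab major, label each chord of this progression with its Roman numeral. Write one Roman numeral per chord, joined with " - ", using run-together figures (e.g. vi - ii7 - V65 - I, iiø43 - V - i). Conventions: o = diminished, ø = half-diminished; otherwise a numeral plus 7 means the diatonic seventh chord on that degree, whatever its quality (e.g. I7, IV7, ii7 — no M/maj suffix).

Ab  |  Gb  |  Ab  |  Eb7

Ab: root Ab is the tonic; major triad there is I.
Gb is non-diatonic — bVII, a mixture chord from Ab minor.
Ab: major triad on Ab = scale degree 1 → I.
Eb7: dominant seventh chord on Eb = scale degree 5 → V7.

I - bVII - I - V7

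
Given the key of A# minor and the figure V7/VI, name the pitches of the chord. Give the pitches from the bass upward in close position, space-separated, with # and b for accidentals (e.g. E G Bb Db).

The slash means an applied dominant: we want the dominant of VI. In A# minor, VI is F# major, and its dominant is built on C#.
Building a dominant seventh chord on C# gives C#-E#-G#-B.

C# E# G# B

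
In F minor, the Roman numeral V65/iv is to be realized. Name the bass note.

The applied chord V65/iv is rooted on F: F-A-C-Eb.
The figure 65 means first inversion — the third is in the bass.

A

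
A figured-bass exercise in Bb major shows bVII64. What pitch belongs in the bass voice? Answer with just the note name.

Eb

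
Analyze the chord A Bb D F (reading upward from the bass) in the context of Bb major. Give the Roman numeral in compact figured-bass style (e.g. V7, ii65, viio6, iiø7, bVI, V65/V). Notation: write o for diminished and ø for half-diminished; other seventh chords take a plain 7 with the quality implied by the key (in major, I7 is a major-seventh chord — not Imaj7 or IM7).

I42

Stacked in thirds the chord is Bb-D-F-A: a major seventh chord on Bb.
In Bb major, Bb is the tonic; the diatonic major seventh chord there is I7.
With A in the bass the chord is in third inversion, so the figured bass is 42.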